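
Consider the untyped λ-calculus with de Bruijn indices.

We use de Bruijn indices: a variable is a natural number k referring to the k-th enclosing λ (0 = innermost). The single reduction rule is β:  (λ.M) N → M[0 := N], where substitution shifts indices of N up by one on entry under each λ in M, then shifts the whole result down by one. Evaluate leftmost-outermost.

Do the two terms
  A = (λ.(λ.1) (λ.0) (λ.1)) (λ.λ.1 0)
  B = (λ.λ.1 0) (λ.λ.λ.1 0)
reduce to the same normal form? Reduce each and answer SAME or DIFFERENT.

Answer: SAME — A ⇓ λ.λ.λ.1 0, B ⇓ λ.λ.λ.1 0

Derivation:
Term A:
  start: (λ.(λ.1) (λ.0) (λ.1)) (λ.λ.1 0)
  step 1: (λ.λ.λ.1 0) (λ.0) (λ.λ.λ.1 0)
  step 2: (λ.λ.1 0) (λ.λ.λ.1 0)
  step 3: λ.(λ.λ.λ.1 0) 0
  step 4: λ.λ.λ.1 0

Term B:
  start: (λ.λ.1 0) (λ.λ.λ.1 0)
  step 1: λ.(λ.λ.λ.1 0) 0
  step 2: λ.λ.λ.1 0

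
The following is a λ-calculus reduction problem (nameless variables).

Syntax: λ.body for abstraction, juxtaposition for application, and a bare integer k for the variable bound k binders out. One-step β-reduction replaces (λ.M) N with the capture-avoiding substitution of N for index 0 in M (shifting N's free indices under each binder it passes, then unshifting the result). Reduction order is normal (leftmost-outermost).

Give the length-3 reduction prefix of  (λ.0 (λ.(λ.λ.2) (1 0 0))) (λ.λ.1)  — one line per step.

  start: (λ.0 (λ.(λ.λ.2) (1 0 0))) (λ.λ.1)
  step 1: (λ.λ.1) (λ.(λ.λ.2) ((λ.λ.1) 0 0))
  step 2: λ.λ.(λ.λ.2) ((λ.λ.1) 0 0)
  step 3: λ.λ.λ.1

Answer: after 3 steps: λ.λ.λ.1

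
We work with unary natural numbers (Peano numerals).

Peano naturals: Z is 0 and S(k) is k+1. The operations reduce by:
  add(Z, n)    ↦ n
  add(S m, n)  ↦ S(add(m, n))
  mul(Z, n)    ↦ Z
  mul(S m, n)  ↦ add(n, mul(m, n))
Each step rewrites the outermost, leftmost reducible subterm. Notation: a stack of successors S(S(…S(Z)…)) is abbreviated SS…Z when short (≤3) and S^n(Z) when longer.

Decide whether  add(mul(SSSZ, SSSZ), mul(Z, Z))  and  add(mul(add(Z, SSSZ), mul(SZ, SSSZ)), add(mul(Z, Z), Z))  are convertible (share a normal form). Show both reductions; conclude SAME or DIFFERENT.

Answer: SAME — A ⇓ S^9(Z), B ⇓ S^9(Z)

Reduction:
Term A:
  start: add(mul(SSSZ, SSSZ), mul(Z, Z))
  →1  add(add(SSSZ, mul(SSZ, SSSZ)), mul(Z, Z))
  →2  add(S(add(SSZ, mul(SSZ, SSSZ))), mul(Z, Z))
  →3  S(add(add(SSZ, mul(SSZ, SSSZ)), mul(Z, Z)))
  →4  S(add(S(add(SZ, mul(SSZ, SSSZ))), mul(Z, Z)))
  →5  S(S(add(add(SZ, mul(SSZ, SSSZ)), mul(Z, Z))))
  →6  S(S(add(S(add(Z, mul(SSZ, SSSZ))), mul(Z, Z))))
  →7  S(S(S(add(add(Z, mul(SSZ, SSSZ)), mul(Z, Z)))))
  →8  S(S(S(add(mul(SSZ, SSSZ), mul(Z, Z)))))
  →9  S(S(S(add(add(SSSZ, mul(SZ, SSSZ)), mul(Z, Z)))))
  →10  S(S(S(add(S(add(SSZ, mul(SZ, SSSZ))), mul(Z, Z)))))
  →11  S(S(S(S(add(add(SSZ, mul(SZ, SSSZ)), mul(Z, Z))))))
  →12  S(S(S(S(add(S(add(SZ, mul(SZ, SSSZ))), mul(Z, Z))))))
  →13  S(S(S(S(S(add(add(SZ, mul(SZ, SSSZ)), mul(Z, Z)))))))
  →14  S(S(S(S(S(add(S(add(Z, mul(SZ, SSSZ))), mul(Z, Z)))))))
  →15  S(S(S(S(S(S(add(add(Z, mul(SZ, SSSZ)), mul(Z, Z))))))))
  →16  S(S(S(S(S(S(add(mul(SZ, SSSZ), mul(Z, Z))))))))
  →17  S(S(S(S(S(S(add(add(SSSZ, mul(Z, SSSZ)), mul(Z, Z))))))))
  →18  S(S(S(S(S(S(add(S(add(SSZ, mul(Z, SSSZ))), mul(Z, Z))))))))
  →19  S(S(S(S(S(S(S(add(add(SSZ, mul(Z, SSSZ)), mul(Z, Z)))))))))
  →20  S(S(S(S(S(S(S(add(S(add(SZ, mul(Z, SSSZ))), mul(Z, Z)))))))))
  →21  S(S(S(S(S(S(S(S(add(add(SZ, mul(Z, SSSZ)), mul(Z, Z))))))))))
  →22  S(S(S(S(S(S(S(S(add(S(add(Z, mul(Z, SSSZ))), mul(Z, Z))))))))))
  →23  S(S(S(S(S(S(S(S(S(add(add(Z, mul(Z, SSSZ)), mul(Z, Z)))))))))))
  →24  S(S(S(S(S(S(S(S(S(add(mul(Z, SSSZ), mul(Z, Z)))))))))))
  →25  S(S(S(S(S(S(S(S(S(add(Z, mul(Z, Z)))))))))))
  →26  S(S(S(S(S(S(S(S(S(mul(Z, Z))))))))))
  →27  S^9(Z)

Term B:
  start: add(mul(add(Z, SSSZ), mul(SZ, SSSZ)), add(mul(Z, Z), Z))
  →1  add(mul(SSSZ, mul(SZ, SSSZ)), add(mul(Z, Z), Z))
  →2  add(add(mul(SZ, SSSZ), mul(SSZ, mul(SZ, SSSZ))), add(mul(Z, Z), Z))
  →3  add(add(add(SSSZ, mul(Z, SSSZ)), mul(SSZ, mul(SZ, SSSZ))), add(mul(Z, Z), Z))
  →4  add(add(S(add(SSZ, mul(Z, SSSZ))), mul(SSZ, mul(SZ, SSSZ))), add(mul(Z, Z), Z))
  →5  add(S(add(add(SSZ, mul(Z, SSSZ)), mul(SSZ, mul(SZ, SSSZ)))), add(mul(Z, Z), Z))
  →6  S(add(add(add(SSZ, mul(Z, SSSZ)), mul(SSZ, mul(SZ, SSSZ))), add(mul(Z, Z), Z)))
  →7  S(add(add(S(add(SZ, mul(Z, SSSZ))), mul(SSZ, mul(SZ, SSSZ))), add(mul(Z, Z), Z)))
  →8  S(add(S(add(add(SZ, mul(Z, SSSZ)), mul(SSZ, mul(SZ, SSSZ)))), add(mul(Z, Z), Z)))
  →9  S(S(add(add(add(SZ, mul(Z, SSSZ)), mul(SSZ, mul(SZ, SSSZ))), add(mul(Z, Z), Z))))
  →10  S(S(add(add(S(add(Z, mul(Z, SSSZ))), mul(SSZ, mul(SZ, SSSZ))), add(mul(Z, Z), Z))))
  →11  S(S(add(S(add(add(Z, mul(Z, SSSZ)), mul(SSZ, mul(SZ, SSSZ)))), add(mul(Z, Z), Z))))
  →12  S(S(S(add(add(add(Z, mul(Z, SSSZ)), mul(SSZ, mul(SZ, SSSZ))), add(mul(Z, Z), Z)))))
  →13  S(S(S(add(add(mul(Z, SSSZ), mul(SSZ, mul(SZ, SSSZ))), add(mul(Z, Z), Z)))))
  →14  S(S(S(add(add(Z, mul(SSZ, mul(SZ, SSSZ))), add(mul(Z, Z), Z)))))
  →15  S(S(S(add(mul(SSZ, mul(SZ, SSSZ)), add(mul(Z, Z), Z)))))
  →16  S(S(S(add(add(mul(SZ, SSSZ), mul(SZ, mul(SZ, SSSZ))), add(mul(Z, Z), Z)))))
  →17  S(S(S(add(add(add(SSSZ, mul(Z, SSSZ)), mul(SZ, mul(SZ, SSSZ))), add(mul(Z, Z), Z)))))
  →18  S(S(S(add(add(S(add(SSZ, mul(Z, SSSZ))), mul(SZ, mul(SZ, SSSZ))), add(mul(Z, Z), Z)))))
  →19  S(S(S(add(S(add(add(SSZ, mul(Z, SSSZ)), mul(SZ, mul(SZ, SSSZ)))), add(mul(Z, Z), Z)))))
  →20  S(S(S(S(add(add(add(SSZ, mul(Z, SSSZ)), mul(SZ, mul(SZ, SSSZ))), add(mul(Z, Z), Z))))))
  →21  S(S(S(S(add(add(S(add(SZ, mul(Z, SSSZ))), mul(SZ, mul(SZ, SSSZ))), add(mul(Z, Z), Z))))))
  →22  S(S(S(S(add(S(add(add(SZ, mul(Z, SSSZ)), mul(SZ, mul(SZ, SSSZ)))), add(mul(Z, Z), Z))))))
  →23  S(S(S(S(S(add(add(add(SZ, mul(Z, SSSZ)), mul(SZ, mul(SZ, SSSZ))), add(mul(Z, Z), Z)))))))
  →24  S(S(S(S(S(add(add(S(add(Z, mul(Z, SSSZ))), mul(SZ, mul(SZ, SSSZ))), add(mul(Z, Z), Z)))))))
  →25  S(S(S(S(S(add(S(add(add(Z, mul(Z, SSSZ)), mul(SZ, mul(SZ, SSSZ)))), add(mul(Z, Z), Z)))))))
  →26  S(S(S(S(S(S(add(add(add(Z, mul(Z, SSSZ)), mul(SZ, mul(SZ, SSSZ))), add(mul(Z, Z), Z))))))))
  →27  S(S(S(S(S(S(add(add(mul(Z, SSSZ), mul(SZ, mul(SZ, SSSZ))), add(mul(Z, Z), Z))))))))
  →28  S(S(S(S(S(S(add(add(Z, mul(SZ, mul(SZ, SSSZ))), add(mul(Z, Z), Z))))))))
  →29  S(S(S(S(S(S(add(mul(SZ, mul(SZ, SSSZ)), add(mul(Z, Z), Z))))))))
  →30  S(S(S(S(S(S(add(add(mul(SZ, SSSZ), mul(Z, mul(SZ, SSSZ))), add(mul(Z, Z), Z))))))))
  →31  S(S(S(S(S(S(add(add(add(SSSZ, mul(Z, SSSZ)), mul(Z, mul(SZ, SSSZ))), add(mul(Z, Z), Z))))))))
  →32  S(S(S(S(S(S(add(add(S(add(SSZ, mul(Z, SSSZ))), mul(Z, mul(SZ, SSSZ))), add(mul(Z, Z), Z))))))))
  →33  S(S(S(S(S(S(add(S(add(add(SSZ, mul(Z, SSSZ)), mul(Z, mul(SZ, SSSZ)))), add(mul(Z, Z), Z))))))))
  →34  S(S(S(S(S(S(S(add(add(add(SSZ, mul(Z, SSSZ)), mul(Z, mul(SZ, SSSZ))), add(mul(Z, Z), Z)))))))))
  →35  S(S(S(S(S(S(S(add(add(S(add(SZ, mul(Z, SSSZ))), mul(Z, mul(SZ, SSSZ))), add(mul(Z, Z), Z)))))))))
  →36  S(S(S(S(S(S(S(add(S(add(add(SZ, mul(Z, SSSZ)), mul(Z, mul(SZ, SSSZ)))), add(mul(Z, Z), Z)))))))))
  →37  S(S(S(S(S(S(S(S(add(add(add(SZ, mul(Z, SSSZ)), mul(Z, mul(SZ, SSSZ))), add(mul(Z, Z), Z))))))))))
  →38  S(S(S(S(S(S(S(S(add(add(S(add(Z, mul(Z, SSSZ))), mul(Z, mul(SZ, SSSZ))), add(mul(Z, Z), Z))))))))))
  →39  S(S(S(S(S(S(S(S(add(S(add(add(Z, mul(Z, SSSZ)), mul(Z, mul(SZ, SSSZ)))), add(mul(Z, Z), Z))))))))))
  →40  S(S(S(S(S(S(S(S(S(add(add(add(Z, mul(Z, SSSZ)), mul(Z, mul(SZ, SSSZ))), add(mul(Z, Z), Z)))))))))))
  →41  S(S(S(S(S(S(S(S(S(add(add(mul(Z, SSSZ), mul(Z, mul(SZ, SSSZ))), add(mul(Z, Z), Z)))))))))))
  →42  S(S(S(S(S(S(S(S(S(add(add(Z, mul(Z, mul(SZ, SSSZ))), add(mul(Z, Z), Z)))))))))))
  →43  S(S(S(S(S(S(S(S(S(add(mul(Z, mul(SZ, SSSZ)), add(mul(Z, Z), Z)))))))))))
  →44  S(S(S(S(S(S(S(S(S(add(Z, add(mul(Z, Z), Z)))))))))))
  →45  S(S(S(S(S(S(S(S(S(add(mul(Z, Z), Z))))))))))
  →46  S(S(S(S(S(S(S(S(S(add(Z, Z))))))))))
  →47  S^9(Z)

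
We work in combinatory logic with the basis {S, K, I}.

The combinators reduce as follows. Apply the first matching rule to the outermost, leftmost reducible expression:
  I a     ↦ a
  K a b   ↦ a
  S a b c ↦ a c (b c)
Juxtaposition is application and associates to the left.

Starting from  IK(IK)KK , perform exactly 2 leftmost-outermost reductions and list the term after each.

Answer: after 2 steps: IKK

Working:
  start: IK(IK)KK
  [1] K(IK)KK
  [2] IKK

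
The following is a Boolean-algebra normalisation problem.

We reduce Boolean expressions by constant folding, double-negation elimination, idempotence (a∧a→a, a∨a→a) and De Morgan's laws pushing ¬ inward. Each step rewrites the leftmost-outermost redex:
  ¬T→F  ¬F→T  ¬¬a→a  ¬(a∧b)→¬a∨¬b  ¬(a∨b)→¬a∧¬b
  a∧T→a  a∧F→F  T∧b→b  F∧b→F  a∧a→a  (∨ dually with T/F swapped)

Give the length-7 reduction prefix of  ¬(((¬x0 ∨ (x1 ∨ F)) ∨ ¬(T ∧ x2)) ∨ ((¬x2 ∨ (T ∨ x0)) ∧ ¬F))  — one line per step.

  start: ¬(((¬x0 ∨ (x1 ∨ F)) ∨ ¬(T ∧ x2)) ∨ ((¬x2 ∨ (T ∨ x0)) ∧ ¬F))
  →1  ¬((¬x0 ∨ (x1 ∨ F)) ∨ ¬(T ∧ x2)) ∧ ¬((¬x2 ∨ (T ∨ x0)) ∧ ¬F)
  →2  (¬(¬x0 ∨ (x1 ∨ F)) ∧ ¬¬(T ∧ x2)) ∧ ¬((¬x2 ∨ (T ∨ x0)) ∧ ¬F)
  →3  ((¬¬x0 ∧ ¬(x1 ∨ F)) ∧ ¬¬(T ∧ x2)) ∧ ¬((¬x2 ∨ (T ∨ x0)) ∧ ¬F)
  →4  ((x0 ∧ ¬(x1 ∨ F)) ∧ ¬¬(T ∧ x2)) ∧ ¬((¬x2 ∨ (T ∨ x0)) ∧ ¬F)
  →5  ((x0 ∧ (¬x1 ∧ ¬F)) ∧ ¬¬(T ∧ x2)) ∧ ¬((¬x2 ∨ (T ∨ x0)) ∧ ¬F)
  →6  ((x0 ∧ (¬x1 ∧ T)) ∧ ¬¬(T ∧ x2)) ∧ ¬((¬x2 ∨ (T ∨ x0)) ∧ ¬F)
  →7  ((x0 ∧ ¬x1) ∧ ¬¬(T ∧ x2)) ∧ ¬((¬x2 ∨ (T ∨ x0)) ∧ ¬F)

Answer: after 7 steps: ((x0 ∧ ¬x1) ∧ ¬¬(T ∧ x2)) ∧ ¬((¬x2 ∨ (T ∨ x0)) ∧ ¬F)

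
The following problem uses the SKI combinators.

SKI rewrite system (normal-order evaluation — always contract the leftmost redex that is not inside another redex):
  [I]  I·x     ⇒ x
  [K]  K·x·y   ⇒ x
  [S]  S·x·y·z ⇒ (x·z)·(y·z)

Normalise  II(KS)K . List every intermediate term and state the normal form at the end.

  start: II(KS)K
  →1  I(KS)K
  →2  KSK
  →3  S

Answer: normal form = S  (in 3 steps)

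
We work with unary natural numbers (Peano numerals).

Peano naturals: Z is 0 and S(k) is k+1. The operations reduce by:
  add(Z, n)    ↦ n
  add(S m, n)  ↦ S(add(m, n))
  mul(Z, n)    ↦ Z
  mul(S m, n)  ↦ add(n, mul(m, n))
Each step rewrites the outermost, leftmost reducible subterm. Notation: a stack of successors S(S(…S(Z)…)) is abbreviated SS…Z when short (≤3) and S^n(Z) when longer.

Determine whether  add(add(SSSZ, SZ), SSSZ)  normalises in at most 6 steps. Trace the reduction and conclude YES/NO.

  start: add(add(SSSZ, SZ), SSSZ)
  →1  add(S(add(SSZ, SZ)), SSSZ)
  →2  S(add(add(SSZ, SZ), SSSZ))
  →3  S(add(S(add(SZ, SZ)), SSSZ))
  →4  S(S(add(add(SZ, SZ), SSSZ)))
  →5  S(S(add(S(add(Z, SZ)), SSSZ)))
  →6  S(S(S(add(add(Z, SZ), SSSZ))))

Answer: NO — after 6 steps the term is S(S(S(add(add(Z, SZ), SSSZ)))), not yet normal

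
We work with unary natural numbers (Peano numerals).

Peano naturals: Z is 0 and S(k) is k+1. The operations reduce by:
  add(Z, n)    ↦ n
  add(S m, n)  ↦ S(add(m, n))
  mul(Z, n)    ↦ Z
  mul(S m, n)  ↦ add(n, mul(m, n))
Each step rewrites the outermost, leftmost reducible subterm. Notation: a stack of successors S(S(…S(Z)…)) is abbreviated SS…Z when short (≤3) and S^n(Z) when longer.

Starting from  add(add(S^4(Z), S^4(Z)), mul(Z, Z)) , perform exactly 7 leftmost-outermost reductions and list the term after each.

  start: add(add(S^4(Z), S^4(Z)), mul(Z, Z))
  step 1: add(S(add(SSSZ, S^4(Z))), mul(Z, Z))
  step 2: S(add(add(SSSZ, S^4(Z)), mul(Z, Z)))
  step 3: S(add(S(add(SSZ, S^4(Z))), mul(Z, Z)))
  step 4: S(S(add(add(SSZ, S^4(Z)), mul(Z, Z))))
  step 5: S(S(add(S(add(SZ, S^4(Z))), mul(Z, Z))))
  step 6: S(S(S(add(add(SZ, S^4(Z)), mul(Z, Z)))))
  step 7: S(S(S(add(S(add(Z, S^4(Z))), mul(Z, Z)))))

Answer: after 7 steps: S(S(S(add(S(add(Z, S^4(Z))), mul(Z, Z)))))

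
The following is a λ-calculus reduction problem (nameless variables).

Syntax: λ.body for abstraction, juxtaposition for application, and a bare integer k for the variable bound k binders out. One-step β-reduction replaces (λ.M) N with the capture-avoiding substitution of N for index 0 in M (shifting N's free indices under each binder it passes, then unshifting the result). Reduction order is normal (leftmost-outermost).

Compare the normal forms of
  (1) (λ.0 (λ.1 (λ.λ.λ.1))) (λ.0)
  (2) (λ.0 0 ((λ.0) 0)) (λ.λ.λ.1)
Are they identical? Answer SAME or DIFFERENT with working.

Term A:
  start: (λ.0 (λ.1 (λ.λ.λ.1))) (λ.0)
  step 1: (λ.0) (λ.(λ.0) (λ.λ.λ.1))
  step 2: λ.(λ.0) (λ.λ.λ.1)
  step 3: λ.λ.λ.λ.1

Term B:
  start: (λ.0 0 ((λ.0) 0)) (λ.λ.λ.1)
  step 1: (λ.λ.λ.1) (λ.λ.λ.1) ((λ.0) (λ.λ.λ.1))
  step 2: (λ.λ.1) ((λ.0) (λ.λ.λ.1))
  step 3: λ.(λ.0) (λ.λ.λ.1)
  step 4: λ.λ.λ.λ.1

Answer: SAME — A ⇓ λ.λ.λ.λ.1, B ⇓ λ.λ.λ.λ.1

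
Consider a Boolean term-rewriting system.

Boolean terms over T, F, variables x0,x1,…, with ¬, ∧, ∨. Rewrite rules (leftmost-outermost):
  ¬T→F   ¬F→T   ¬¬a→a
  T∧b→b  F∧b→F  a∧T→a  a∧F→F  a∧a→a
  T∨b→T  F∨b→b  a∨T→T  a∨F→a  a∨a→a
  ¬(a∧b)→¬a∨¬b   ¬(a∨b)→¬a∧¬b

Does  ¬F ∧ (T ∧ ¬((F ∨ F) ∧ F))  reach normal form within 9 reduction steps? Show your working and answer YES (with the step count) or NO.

Answer: YES — reaches normal form T in 8 ≤ 9 steps

Working:
  start: ¬F ∧ (T ∧ ¬((F ∨ F) ∧ F))
  step 1: T ∧ (T ∧ ¬((F ∨ F) ∧ F))
  step 2: T ∧ ¬((F ∨ F) ∧ F)
  step 3: ¬((F ∨ F) ∧ F)
  step 4: ¬(F ∨ F) ∨ ¬F
  step 5: (¬F ∧ ¬F) ∨ ¬F
  step 6: ¬F ∨ ¬F
  step 7: ¬F
  step 8: T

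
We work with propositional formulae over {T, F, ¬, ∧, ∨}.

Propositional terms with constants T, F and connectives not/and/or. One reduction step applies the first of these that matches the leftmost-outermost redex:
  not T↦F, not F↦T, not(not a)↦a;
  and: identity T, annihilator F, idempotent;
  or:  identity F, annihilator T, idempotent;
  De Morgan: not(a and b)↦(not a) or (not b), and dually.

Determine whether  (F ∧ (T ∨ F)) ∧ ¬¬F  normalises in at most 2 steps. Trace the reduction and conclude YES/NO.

Answer: YES — reaches normal form F in 2 ≤ 2 steps

Derivation:
  start: (F ∧ (T ∨ F)) ∧ ¬¬F
  [1] F ∧ ¬¬F
  [2] F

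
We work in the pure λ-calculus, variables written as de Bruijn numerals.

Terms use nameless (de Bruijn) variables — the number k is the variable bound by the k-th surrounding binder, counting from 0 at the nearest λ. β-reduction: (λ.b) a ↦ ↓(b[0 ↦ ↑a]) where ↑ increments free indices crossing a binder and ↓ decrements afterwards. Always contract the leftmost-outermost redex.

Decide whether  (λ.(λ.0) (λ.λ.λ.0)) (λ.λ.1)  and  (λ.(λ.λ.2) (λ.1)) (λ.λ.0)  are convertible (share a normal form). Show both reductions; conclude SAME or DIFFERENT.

Term A:
  start: (λ.(λ.0) (λ.λ.λ.0)) (λ.λ.1)
  step 1: (λ.0) (λ.λ.λ.0)
  step 2: λ.λ.λ.0

Term B:
  start: (λ.(λ.λ.2) (λ.1)) (λ.λ.0)
  step 1: (λ.λ.λ.λ.0) (λ.λ.λ.0)
  step 2: λ.λ.λ.0

Answer: SAME — A ⇓ λ.λ.λ.0, B ⇓ λ.λ.λ.0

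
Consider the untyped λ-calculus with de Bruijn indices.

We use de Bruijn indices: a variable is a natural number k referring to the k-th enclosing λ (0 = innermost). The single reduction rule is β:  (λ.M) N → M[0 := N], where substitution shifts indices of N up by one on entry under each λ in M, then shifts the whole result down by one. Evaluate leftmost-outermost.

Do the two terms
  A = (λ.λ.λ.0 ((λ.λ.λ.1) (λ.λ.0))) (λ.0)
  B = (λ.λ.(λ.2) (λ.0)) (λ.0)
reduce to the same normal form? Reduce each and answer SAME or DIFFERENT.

Term A:
  start: (λ.λ.λ.0 ((λ.λ.λ.1) (λ.λ.0))) (λ.0)
  step 1: λ.λ.0 ((λ.λ.λ.1) (λ.λ.0))
  step 2: λ.λ.0 (λ.λ.1)

Term B:
  start: (λ.λ.(λ.2) (λ.0)) (λ.0)
  step 1: λ.(λ.λ.0) (λ.0)
  step 2: λ.λ.0

Answer: DIFFERENT — A ⇓ λ.λ.0 (λ.λ.1), B ⇓ λ.λ.0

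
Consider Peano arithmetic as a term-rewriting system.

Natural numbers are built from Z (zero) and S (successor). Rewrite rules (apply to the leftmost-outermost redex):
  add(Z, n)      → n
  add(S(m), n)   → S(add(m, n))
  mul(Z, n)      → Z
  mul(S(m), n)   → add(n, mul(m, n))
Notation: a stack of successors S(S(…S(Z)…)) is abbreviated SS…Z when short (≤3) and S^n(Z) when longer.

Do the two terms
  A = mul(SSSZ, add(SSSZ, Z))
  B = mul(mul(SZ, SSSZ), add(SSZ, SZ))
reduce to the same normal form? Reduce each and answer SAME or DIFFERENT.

Answer: SAME — A ⇓ S^9(Z), B ⇓ S^9(Z)

Working:
Term A:
  start: mul(SSSZ, add(SSSZ, Z))
  →1  add(add(SSSZ, Z), mul(SSZ, add(SSSZ, Z)))
  →2  add(S(add(SSZ, Z)), mul(SSZ, add(SSSZ, Z)))
  →3  S(add(add(SSZ, Z), mul(SSZ, add(SSSZ, Z))))
  →4  S(add(S(add(SZ, Z)), mul(SSZ, add(SSSZ, Z))))
  →5  S(S(add(add(SZ, Z), mul(SSZ, add(SSSZ, Z)))))
  →6  S(S(add(S(add(Z, Z)), mul(SSZ, add(SSSZ, Z)))))
  →7  S(S(S(add(add(Z, Z), mul(SSZ, add(SSSZ, Z))))))
  →8  S(S(S(add(Z, mul(SSZ, add(SSSZ, Z))))))
  →9  S(S(S(mul(SSZ, add(SSSZ, Z)))))
  →10  S(S(S(add(add(SSSZ, Z), mul(SZ, add(SSSZ, Z))))))
  →11  S(S(S(add(S(add(SSZ, Z)), mul(SZ, add(SSSZ, Z))))))
  →12  S(S(S(S(add(add(SSZ, Z), mul(SZ, add(SSSZ, Z)))))))
  →13  S(S(S(S(add(S(add(SZ, Z)), mul(SZ, add(SSSZ, Z)))))))
  →14  S(S(S(S(S(add(add(SZ, Z), mul(SZ, add(SSSZ, Z))))))))
  →15  S(S(S(S(S(add(S(add(Z, Z)), mul(SZ, add(SSSZ, Z))))))))
  →16  S(S(S(S(S(S(add(add(Z, Z), mul(SZ, add(SSSZ, Z)))))))))
  →17  S(S(S(S(S(S(add(Z, mul(SZ, add(SSSZ, Z)))))))))
  →18  S(S(S(S(S(S(mul(SZ, add(SSSZ, Z))))))))
  →19  S(S(S(S(S(S(add(add(SSSZ, Z), mul(Z, add(SSSZ, Z)))))))))
  →20  S(S(S(S(S(S(add(S(add(SSZ, Z)), mul(Z, add(SSSZ, Z)))))))))
  →21  S(S(S(S(S(S(S(add(add(SSZ, Z), mul(Z, add(SSSZ, Z))))))))))
  →22  S(S(S(S(S(S(S(add(S(add(SZ, Z)), mul(Z, add(SSSZ, Z))))))))))
  →23  S(S(S(S(S(S(S(S(add(add(SZ, Z), mul(Z, add(SSSZ, Z)))))))))))
  →24  S(S(S(S(S(S(S(S(add(S(add(Z, Z)), mul(Z, add(SSSZ, Z)))))))))))
  →25  S(S(S(S(S(S(S(S(S(add(add(Z, Z), mul(Z, add(SSSZ, Z))))))))))))
  →26  S(S(S(S(S(S(S(S(S(add(Z, mul(Z, add(SSSZ, Z))))))))))))
  →27  S(S(S(S(S(S(S(S(S(mul(Z, add(SSSZ, Z)))))))))))
  →28  S^9(Z)

Term B:
  start: mul(mul(SZ, SSSZ), add(SSZ, SZ))
  →1  mul(add(SSSZ, mul(Z, SSSZ)), add(SSZ, SZ))
  →2  mul(S(add(SSZ, mul(Z, SSSZ))), add(SSZ, SZ))
  →3  add(add(SSZ, SZ), mul(add(SSZ, mul(Z, SSSZ)), add(SSZ, SZ)))
  →4  add(S(add(SZ, SZ)), mul(add(SSZ, mul(Z, SSSZ)), add(SSZ, SZ)))
  →5  S(add(add(SZ, SZ), mul(add(SSZ, mul(Z, SSSZ)), add(SSZ, SZ))))
  →6  S(add(S(add(Z, SZ)), mul(add(SSZ, mul(Z, SSSZ)), add(SSZ, SZ))))
  →7  S(S(add(add(Z, SZ), mul(add(SSZ, mul(Z, SSSZ)), add(SSZ, SZ)))))
  →8  S(S(add(SZ, mul(add(SSZ, mul(Z, SSSZ)), add(SSZ, SZ)))))
  →9  S(S(S(add(Z, mul(add(SSZ, mul(Z, SSSZ)), add(SSZ, SZ))))))
  →10  S(S(S(mul(add(SSZ, mul(Z, SSSZ)), add(SSZ, SZ)))))
  →11  S(S(S(mul(S(add(SZ, mul(Z, SSSZ))), add(SSZ, SZ)))))
  →12  S(S(S(add(add(SSZ, SZ), mul(add(SZ, mul(Z, SSSZ)), add(SSZ, SZ))))))
  →13  S(S(S(add(S(add(SZ, SZ)), mul(add(SZ, mul(Z, SSSZ)), add(SSZ, SZ))))))
  →14  S(S(S(S(add(add(SZ, SZ), mul(add(SZ, mul(Z, SSSZ)), add(SSZ, SZ)))))))
  →15  S(S(S(S(add(S(add(Z, SZ)), mul(add(SZ, mul(Z, SSSZ)), add(SSZ, SZ)))))))
  →16  S(S(S(S(S(add(add(Z, SZ), mul(add(SZ, mul(Z, SSSZ)), add(SSZ, SZ))))))))
  →17  S(S(S(S(S(add(SZ, mul(add(SZ, mul(Z, SSSZ)), add(SSZ, SZ))))))))
  →18  S(S(S(S(S(S(add(Z, mul(add(SZ, mul(Z, SSSZ)), add(SSZ, SZ)))))))))
  →19  S(S(S(S(S(S(mul(add(SZ, mul(Z, SSSZ)), add(SSZ, SZ))))))))
  →20  S(S(S(S(S(S(mul(S(add(Z, mul(Z, SSSZ))), add(SSZ, SZ))))))))
  →21  S(S(S(S(S(S(add(add(SSZ, SZ), mul(add(Z, mul(Z, SSSZ)), add(SSZ, SZ)))))))))
  →22  S(S(S(S(S(S(add(S(add(SZ, SZ)), mul(add(Z, mul(Z, SSSZ)), add(SSZ, SZ)))))))))
  →23  S(S(S(S(S(S(S(add(add(SZ, SZ), mul(add(Z, mul(Z, SSSZ)), add(SSZ, SZ))))))))))
  →24  S(S(S(S(S(S(S(add(S(add(Z, SZ)), mul(add(Z, mul(Z, SSSZ)), add(SSZ, SZ))))))))))
  →25  S(S(S(S(S(S(S(S(add(add(Z, SZ), mul(add(Z, mul(Z, SSSZ)), add(SSZ, SZ)))))))))))
  →26  S(S(S(S(S(S(S(S(add(SZ, mul(add(Z, mul(Z, SSSZ)), add(SSZ, SZ)))))))))))
  →27  S(S(S(S(S(S(S(S(S(add(Z, mul(add(Z, mul(Z, SSSZ)), add(SSZ, SZ))))))))))))
  →28  S(S(S(S(S(S(S(S(S(mul(add(Z, mul(Z, SSSZ)), add(SSZ, SZ)))))))))))
  →29  S(S(S(S(S(S(S(S(S(mul(mul(Z, SSSZ), add(SSZ, SZ)))))))))))
  →30  S(S(S(S(S(S(S(S(S(mul(Z, add(SSZ, SZ)))))))))))
  →31  S^9(Z)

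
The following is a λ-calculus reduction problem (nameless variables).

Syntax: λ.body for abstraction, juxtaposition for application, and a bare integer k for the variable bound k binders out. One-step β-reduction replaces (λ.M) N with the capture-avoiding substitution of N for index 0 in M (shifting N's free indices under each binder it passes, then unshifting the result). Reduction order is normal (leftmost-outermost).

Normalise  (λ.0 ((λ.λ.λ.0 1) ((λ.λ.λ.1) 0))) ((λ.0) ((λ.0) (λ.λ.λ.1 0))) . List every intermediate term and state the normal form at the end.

  start: (λ.0 ((λ.λ.λ.0 1) ((λ.λ.λ.1) 0))) ((λ.0) ((λ.0) (λ.λ.λ.1 0)))
  [1] (λ.0) ((λ.0) (λ.λ.λ.1 0)) ((λ.λ.λ.0 1) ((λ.λ.λ.1) ((λ.0) ((λ.0) (λ.λ.λ.1 0)))))
  [2] (λ.0) (λ.λ.λ.1 0) ((λ.λ.λ.0 1) ((λ.λ.λ.1) ((λ.0) ((λ.0) (λ.λ.λ.1 0)))))
  [3] (λ.λ.λ.1 0) ((λ.λ.λ.0 1) ((λ.λ.λ.1) ((λ.0) ((λ.0) (λ.λ.λ.1 0)))))
  [4] λ.λ.1 0

Answer: normal form = λ.λ.1 0  (in 4 steps)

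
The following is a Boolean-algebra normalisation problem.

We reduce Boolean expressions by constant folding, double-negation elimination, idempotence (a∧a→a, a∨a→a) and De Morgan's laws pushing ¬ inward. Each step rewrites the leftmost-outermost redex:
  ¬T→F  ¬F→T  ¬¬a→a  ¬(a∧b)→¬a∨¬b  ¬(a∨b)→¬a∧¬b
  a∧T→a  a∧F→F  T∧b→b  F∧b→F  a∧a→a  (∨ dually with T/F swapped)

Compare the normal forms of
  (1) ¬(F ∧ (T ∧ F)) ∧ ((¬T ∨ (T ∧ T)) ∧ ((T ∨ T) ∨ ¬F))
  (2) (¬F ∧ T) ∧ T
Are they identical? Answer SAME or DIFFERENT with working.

Term A:
  start: ¬(F ∧ (T ∧ F)) ∧ ((¬T ∨ (T ∧ T)) ∧ ((T ∨ T) ∨ ¬F))
  →1  (¬F ∨ ¬(T ∧ F)) ∧ ((¬T ∨ (T ∧ T)) ∧ ((T ∨ T) ∨ ¬F))
  →2  (T ∨ ¬(T ∧ F)) ∧ ((¬T ∨ (T ∧ T)) ∧ ((T ∨ T) ∨ ¬F))
  →3  T ∧ ((¬T ∨ (T ∧ T)) ∧ ((T ∨ T) ∨ ¬F))
  →4  (¬T ∨ (T ∧ T)) ∧ ((T ∨ T) ∨ ¬F)
  →5  (F ∨ (T ∧ T)) ∧ ((T ∨ T) ∨ ¬F)
  →6  (T ∧ T) ∧ ((T ∨ T) ∨ ¬F)
  →7  T ∧ ((T ∨ T) ∨ ¬F)
  →8  (T ∨ T) ∨ ¬F
  →9  T ∨ ¬F
  →10  T

Term B:
  start: (¬F ∧ T) ∧ T
  →1  ¬F ∧ T
  →2  ¬F
  →3  T

Answer: SAME — A ⇓ T, B ⇓ T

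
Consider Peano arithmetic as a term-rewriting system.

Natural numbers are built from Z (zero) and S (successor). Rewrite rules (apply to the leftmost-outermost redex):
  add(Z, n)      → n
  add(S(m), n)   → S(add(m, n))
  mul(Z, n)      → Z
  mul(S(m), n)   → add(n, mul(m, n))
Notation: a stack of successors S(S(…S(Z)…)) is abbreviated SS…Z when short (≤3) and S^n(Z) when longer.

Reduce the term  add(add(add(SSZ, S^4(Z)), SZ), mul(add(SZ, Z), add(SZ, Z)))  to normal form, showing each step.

  start: add(add(add(SSZ, S^4(Z)), SZ), mul(add(SZ, Z), add(SZ, Z)))
  step 1: add(add(S(add(SZ, S^4(Z))), SZ), mul(add(SZ, Z), add(SZ, Z)))
  step 2: add(S(add(add(SZ, S^4(Z)), SZ)), mul(add(SZ, Z), add(SZ, Z)))
  step 3: S(add(add(add(SZ, S^4(Z)), SZ), mul(add(SZ, Z), add(SZ, Z))))
  step 4: S(add(add(S(add(Z, S^4(Z))), SZ), mul(add(SZ, Z), add(SZ, Z))))
  step 5: S(add(S(add(add(Z, S^4(Z)), SZ)), mul(add(SZ, Z), add(SZ, Z))))
  step 6: S(S(add(add(add(Z, S^4(Z)), SZ), mul(add(SZ, Z), add(SZ, Z)))))
  step 7: S(S(add(add(S^4(Z), SZ), mul(add(SZ, Z), add(SZ, Z)))))
  step 8: S(S(add(S(add(SSSZ, SZ)), mul(add(SZ, Z), add(SZ, Z)))))
  step 9: S(S(S(add(add(SSSZ, SZ), mul(add(SZ, Z), add(SZ, Z))))))
  step 10: S(S(S(add(S(add(SSZ, SZ)), mul(add(SZ, Z), add(SZ, Z))))))
  step 11: S(S(S(S(add(add(SSZ, SZ), mul(add(SZ, Z), add(SZ, Z)))))))
  step 12: S(S(S(S(add(S(add(SZ, SZ)), mul(add(SZ, Z), add(SZ, Z)))))))
  step 13: S(S(S(S(S(add(add(SZ, SZ), mul(add(SZ, Z), add(SZ, Z))))))))
  step 14: S(S(S(S(S(add(S(add(Z, SZ)), mul(add(SZ, Z), add(SZ, Z))))))))
  step 15: S(S(S(S(S(S(add(add(Z, SZ), mul(add(SZ, Z), add(SZ, Z)))))))))
  step 16: S(S(S(S(S(S(add(SZ, mul(add(SZ, Z), add(SZ, Z)))))))))
  step 17: S(S(S(S(S(S(S(add(Z, mul(add(SZ, Z), add(SZ, Z))))))))))
  step 18: S(S(S(S(S(S(S(mul(add(SZ, Z), add(SZ, Z)))))))))
  step 19: S(S(S(S(S(S(S(mul(S(add(Z, Z)), add(SZ, Z)))))))))
  step 20: S(S(S(S(S(S(S(add(add(SZ, Z), mul(add(Z, Z), add(SZ, Z))))))))))
  step 21: S(S(S(S(S(S(S(add(S(add(Z, Z)), mul(add(Z, Z), add(SZ, Z))))))))))
  step 22: S(S(S(S(S(S(S(S(add(add(Z, Z), mul(add(Z, Z), add(SZ, Z)))))))))))
  step 23: S(S(S(S(S(S(S(S(add(Z, mul(add(Z, Z), add(SZ, Z)))))))))))
  step 24: S(S(S(S(S(S(S(S(mul(add(Z, Z), add(SZ, Z))))))))))
  step 25: S(S(S(S(S(S(S(S(mul(Z, add(SZ, Z))))))))))
  step 26: S^8(Z)

Answer: normal form = S^8(Z)  (in 26 steps)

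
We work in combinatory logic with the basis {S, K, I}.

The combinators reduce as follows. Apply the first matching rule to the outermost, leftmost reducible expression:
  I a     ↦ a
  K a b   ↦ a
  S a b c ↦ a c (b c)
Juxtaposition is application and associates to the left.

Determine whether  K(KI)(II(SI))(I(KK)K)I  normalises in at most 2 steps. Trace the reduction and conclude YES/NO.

Answer: NO — after 2 steps the term is II, not yet normal

Derivation:
  start: K(KI)(II(SI))(I(KK)K)I
  step 1: KI(I(KK)K)I
  step 2: II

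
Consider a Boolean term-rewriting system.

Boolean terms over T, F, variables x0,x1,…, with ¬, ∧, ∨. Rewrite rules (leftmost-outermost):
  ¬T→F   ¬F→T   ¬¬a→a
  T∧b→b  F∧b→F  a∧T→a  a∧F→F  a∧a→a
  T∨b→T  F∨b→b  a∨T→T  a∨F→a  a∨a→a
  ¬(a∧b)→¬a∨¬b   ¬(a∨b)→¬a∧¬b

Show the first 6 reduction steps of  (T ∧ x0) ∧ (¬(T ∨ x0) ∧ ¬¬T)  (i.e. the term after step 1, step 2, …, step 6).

  start: (T ∧ x0) ∧ (¬(T ∨ x0) ∧ ¬¬T)
  step 1: x0 ∧ (¬(T ∨ x0) ∧ ¬¬T)
  step 2: x0 ∧ ((¬T ∧ ¬x0) ∧ ¬¬T)
  step 3: x0 ∧ ((F ∧ ¬x0) ∧ ¬¬T)
  step 4: x0 ∧ (F ∧ ¬¬T)
  step 5: x0 ∧ F
  step 6: F

Answer: after 6 steps: F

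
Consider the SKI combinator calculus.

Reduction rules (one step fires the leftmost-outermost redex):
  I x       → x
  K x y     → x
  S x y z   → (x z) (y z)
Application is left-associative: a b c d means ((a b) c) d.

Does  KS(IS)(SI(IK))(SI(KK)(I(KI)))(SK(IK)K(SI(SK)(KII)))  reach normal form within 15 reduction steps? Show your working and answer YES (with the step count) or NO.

  start: KS(IS)(SI(IK))(SI(KK)(I(KI)))(SK(IK)K(SI(SK)(KII)))
  step 1: S(SI(IK))(SI(KK)(I(KI)))(SK(IK)K(SI(SK)(KII)))
  step 2: SI(IK)(SK(IK)K(SI(SK)(KII)))(SI(KK)(I(KI))(SK(IK)K(SI(SK)(KII))))
  step 3: I(SK(IK)K(SI(SK)(KII)))(IK(SK(IK)K(SI(SK)(KII))))(SI(KK)(I(KI))(SK(IK)K(SI(SK)(KII))))
  step 4: SK(IK)K(SI(SK)(KII))(IK(SK(IK)K(SI(SK)(KII))))(SI(KK)(I(KI))(SK(IK)K(SI(SK)(KII))))
  step 5: KK(IKK)(SI(SK)(KII))(IK(SK(IK)K(SI(SK)(KII))))(SI(KK)(I(KI))(SK(IK)K(SI(SK)(KII))))
  step 6: K(SI(SK)(KII))(IK(SK(IK)K(SI(SK)(KII))))(SI(KK)(I(KI))(SK(IK)K(SI(SK)(KII))))
  step 7: SI(SK)(KII)(SI(KK)(I(KI))(SK(IK)K(SI(SK)(KII))))
  step 8: I(KII)(SK(KII))(SI(KK)(I(KI))(SK(IK)K(SI(SK)(KII))))
  step 9: KII(SK(KII))(SI(KK)(I(KI))(SK(IK)K(SI(SK)(KII))))
  step 10: I(SK(KII))(SI(KK)(I(KI))(SK(IK)K(SI(SK)(KII))))
  step 11: SK(KII)(SI(KK)(I(KI))(SK(IK)K(SI(SK)(KII))))
  step 12: K(SI(KK)(I(KI))(SK(IK)K(SI(SK)(KII))))(KII(SI(KK)(I(KI))(SK(IK)K(SI(SK)(KII)))))
  step 13: SI(KK)(I(KI))(SK(IK)K(SI(SK)(KII)))
  step 14: I(I(KI))(KK(I(KI)))(SK(IK)K(SI(SK)(KII)))
  step 15: I(KI)(KK(I(KI)))(SK(IK)K(SI(SK)(KII)))

Answer: NO — after 15 steps the term is I(KI)(KK(I(KI)))(SK(IK)K(SI(SK)(KII))), not yet normal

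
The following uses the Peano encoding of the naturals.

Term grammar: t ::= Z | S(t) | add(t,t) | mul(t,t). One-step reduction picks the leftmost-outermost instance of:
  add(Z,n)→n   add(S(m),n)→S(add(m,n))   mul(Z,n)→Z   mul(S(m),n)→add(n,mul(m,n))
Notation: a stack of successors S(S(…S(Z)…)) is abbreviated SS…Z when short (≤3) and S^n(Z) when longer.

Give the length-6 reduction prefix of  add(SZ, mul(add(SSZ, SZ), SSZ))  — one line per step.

Answer: after 6 steps: S(S(S(add(Z, mul(add(SZ, SZ), SSZ)))))

Derivation:
  start: add(SZ, mul(add(SSZ, SZ), SSZ))
  step 1: S(add(Z, mul(add(SSZ, SZ), SSZ)))
  step 2: S(mul(add(SSZ, SZ), SSZ))
  step 3: S(mul(S(add(SZ, SZ)), SSZ))
  step 4: S(add(SSZ, mul(add(SZ, SZ), SSZ)))
  step 5: S(S(add(SZ, mul(add(SZ, SZ), SSZ))))
  step 6: S(S(S(add(Z, mul(add(SZ, SZ), SSZ)))))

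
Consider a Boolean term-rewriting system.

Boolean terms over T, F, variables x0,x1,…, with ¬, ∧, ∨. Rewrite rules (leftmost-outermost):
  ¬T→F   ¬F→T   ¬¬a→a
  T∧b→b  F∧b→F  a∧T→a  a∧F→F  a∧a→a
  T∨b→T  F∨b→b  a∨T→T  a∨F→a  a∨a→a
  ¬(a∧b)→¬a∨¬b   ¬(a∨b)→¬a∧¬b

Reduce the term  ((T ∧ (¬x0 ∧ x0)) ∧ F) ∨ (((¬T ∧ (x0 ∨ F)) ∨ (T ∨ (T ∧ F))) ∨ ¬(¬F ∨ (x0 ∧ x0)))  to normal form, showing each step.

  start: ((T ∧ (¬x0 ∧ x0)) ∧ F) ∨ (((¬T ∧ (x0 ∨ F)) ∨ (T ∨ (T ∧ F))) ∨ ¬(¬F ∨ (x0 ∧ x0)))
  [1] F ∨ (((¬T ∧ (x0 ∨ F)) ∨ (T ∨ (T ∧ F))) ∨ ¬(¬F ∨ (x0 ∧ x0)))
  [2] ((¬T ∧ (x0 ∨ F)) ∨ (T ∨ (T ∧ F))) ∨ ¬(¬F ∨ (x0 ∧ x0))
  [3] ((F ∧ (x0 ∨ F)) ∨ (T ∨ (T ∧ F))) ∨ ¬(¬F ∨ (x0 ∧ x0))
  [4] (F ∨ (T ∨ (T ∧ F))) ∨ ¬(¬F ∨ (x0 ∧ x0))
  [5] (T ∨ (T ∧ F)) ∨ ¬(¬F ∨ (x0 ∧ x0))
  [6] T ∨ ¬(¬F ∨ (x0 ∧ x0))
  [7] T

Answer: normal form = T  (in 7 steps)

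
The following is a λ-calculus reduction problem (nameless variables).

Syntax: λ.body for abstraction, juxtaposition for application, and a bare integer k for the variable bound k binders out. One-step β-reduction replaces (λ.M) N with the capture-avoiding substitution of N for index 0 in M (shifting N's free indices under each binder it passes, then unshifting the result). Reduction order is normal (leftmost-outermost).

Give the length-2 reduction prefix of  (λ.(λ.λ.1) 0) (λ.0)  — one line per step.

Answer: after 2 steps: λ.λ.0

Derivation:
  start: (λ.(λ.λ.1) 0) (λ.0)
  →1  (λ.λ.1) (λ.0)
  →2  λ.λ.0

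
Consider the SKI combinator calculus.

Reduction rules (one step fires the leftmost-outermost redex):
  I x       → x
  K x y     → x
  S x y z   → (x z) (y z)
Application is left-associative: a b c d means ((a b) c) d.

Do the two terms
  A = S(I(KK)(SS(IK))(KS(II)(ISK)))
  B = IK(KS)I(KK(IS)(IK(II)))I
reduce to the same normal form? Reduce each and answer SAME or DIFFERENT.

Answer: DIFFERENT — A ⇓ S(K(S(SK))), B ⇓ SI

Reduction:
Term A:
  start: S(I(KK)(SS(IK))(KS(II)(ISK)))
  step 1: S(KK(SS(IK))(KS(II)(ISK)))
  step 2: S(K(KS(II)(ISK)))
  step 3: S(K(S(ISK)))
  step 4: S(K(S(SK)))

Term B:
  start: IK(KS)I(KK(IS)(IK(II)))I
  step 1: K(KS)I(KK(IS)(IK(II)))I
  step 2: KS(KK(IS)(IK(II)))I
  step 3: SI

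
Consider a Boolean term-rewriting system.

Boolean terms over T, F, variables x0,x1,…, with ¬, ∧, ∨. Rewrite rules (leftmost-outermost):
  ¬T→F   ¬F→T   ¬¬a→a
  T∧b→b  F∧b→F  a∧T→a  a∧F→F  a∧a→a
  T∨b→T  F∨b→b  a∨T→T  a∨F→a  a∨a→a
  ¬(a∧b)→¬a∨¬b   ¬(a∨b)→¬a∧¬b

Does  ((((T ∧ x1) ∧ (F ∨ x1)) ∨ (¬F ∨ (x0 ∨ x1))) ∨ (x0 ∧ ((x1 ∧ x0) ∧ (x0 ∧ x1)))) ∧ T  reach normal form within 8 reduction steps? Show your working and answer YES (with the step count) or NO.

Answer: YES — reaches normal form T in 8 ≤ 8 steps

Reduction:
  start: ((((T ∧ x1) ∧ (F ∨ x1)) ∨ (¬F ∨ (x0 ∨ x1))) ∨ (x0 ∧ ((x1 ∧ x0) ∧ (x0 ∧ x1)))) ∧ T
  step 1: (((T ∧ x1) ∧ (F ∨ x1)) ∨ (¬F ∨ (x0 ∨ x1))) ∨ (x0 ∧ ((x1 ∧ x0) ∧ (x0 ∧ x1)))
  step 2: ((x1 ∧ (F ∨ x1)) ∨ (¬F ∨ (x0 ∨ x1))) ∨ (x0 ∧ ((x1 ∧ x0) ∧ (x0 ∧ x1)))
  step 3: ((x1 ∧ x1) ∨ (¬F ∨ (x0 ∨ x1))) ∨ (x0 ∧ ((x1 ∧ x0) ∧ (x0 ∧ x1)))
  step 4: (x1 ∨ (¬F ∨ (x0 ∨ x1))) ∨ (x0 ∧ ((x1 ∧ x0) ∧ (x0 ∧ x1)))
  step 5: (x1 ∨ (T ∨ (x0 ∨ x1))) ∨ (x0 ∧ ((x1 ∧ x0) ∧ (x0 ∧ x1)))
  step 6: (x1 ∨ T) ∨ (x0 ∧ ((x1 ∧ x0) ∧ (x0 ∧ x1)))
  step 7: T ∨ (x0 ∧ ((x1 ∧ x0) ∧ (x0 ∧ x1)))
  step 8: T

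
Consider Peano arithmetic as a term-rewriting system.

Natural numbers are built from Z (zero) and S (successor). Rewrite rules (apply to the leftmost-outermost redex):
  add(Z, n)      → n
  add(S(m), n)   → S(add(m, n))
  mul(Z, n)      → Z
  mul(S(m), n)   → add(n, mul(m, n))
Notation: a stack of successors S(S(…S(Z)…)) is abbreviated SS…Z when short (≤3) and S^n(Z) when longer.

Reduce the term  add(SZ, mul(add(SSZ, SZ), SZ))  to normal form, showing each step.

  start: add(SZ, mul(add(SSZ, SZ), SZ))
  →1  S(add(Z, mul(add(SSZ, SZ), SZ)))
  →2  S(mul(add(SSZ, SZ), SZ))
  →3  S(mul(S(add(SZ, SZ)), SZ))
  →4  S(add(SZ, mul(add(SZ, SZ), SZ)))
  →5  S(S(add(Z, mul(add(SZ, SZ), SZ))))
  →6  S(S(mul(add(SZ, SZ), SZ)))
  →7  S(S(mul(S(add(Z, SZ)), SZ)))
  →8  S(S(add(SZ, mul(add(Z, SZ), SZ))))
  →9  S(S(S(add(Z, mul(add(Z, SZ), SZ)))))
  →10  S(S(S(mul(add(Z, SZ), SZ))))
  →11  S(S(S(mul(SZ, SZ))))
  →12  S(S(S(add(SZ, mul(Z, SZ)))))
  →13  S(S(S(S(add(Z, mul(Z, SZ))))))
  →14  S(S(S(S(mul(Z, SZ)))))
  →15  S^4(Z)

Answer: normal form = S^4(Z)  (in 15 steps)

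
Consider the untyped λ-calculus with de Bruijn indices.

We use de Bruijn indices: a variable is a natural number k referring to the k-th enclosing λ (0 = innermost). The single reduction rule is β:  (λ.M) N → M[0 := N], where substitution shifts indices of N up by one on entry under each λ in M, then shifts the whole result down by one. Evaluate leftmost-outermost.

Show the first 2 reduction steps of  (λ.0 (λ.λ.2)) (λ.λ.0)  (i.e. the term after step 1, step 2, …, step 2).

Answer: after 2 steps: λ.0

Reduction:
  start: (λ.0 (λ.λ.2)) (λ.λ.0)
  step 1: (λ.λ.0) (λ.λ.λ.λ.0)
  step 2: λ.0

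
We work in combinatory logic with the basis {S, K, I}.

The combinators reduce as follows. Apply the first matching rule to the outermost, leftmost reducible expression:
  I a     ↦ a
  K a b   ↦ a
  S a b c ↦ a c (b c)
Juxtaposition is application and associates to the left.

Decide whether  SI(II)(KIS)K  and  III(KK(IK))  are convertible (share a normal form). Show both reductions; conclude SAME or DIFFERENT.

Term A:
  start: SI(II)(KIS)K
  [1] I(KIS)(II(KIS))K
  [2] KIS(II(KIS))K
  [3] I(II(KIS))K
  [4] II(KIS)K
  [5] I(KIS)K
  [6] KISK
  [7] IK
  [8] K

Term B:
  start: III(KK(IK))
  [1] II(KK(IK))
  [2] I(KK(IK))
  [3] KK(IK)
  [4] K

Answer: SAME — A ⇓ K, B ⇓ K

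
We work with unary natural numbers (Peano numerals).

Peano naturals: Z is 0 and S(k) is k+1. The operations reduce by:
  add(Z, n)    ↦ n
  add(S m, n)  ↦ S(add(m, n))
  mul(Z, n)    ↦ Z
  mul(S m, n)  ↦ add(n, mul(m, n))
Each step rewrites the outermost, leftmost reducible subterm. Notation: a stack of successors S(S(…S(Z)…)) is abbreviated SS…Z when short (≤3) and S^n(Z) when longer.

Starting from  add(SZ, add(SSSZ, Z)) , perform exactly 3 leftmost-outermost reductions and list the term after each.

  start: add(SZ, add(SSSZ, Z))
  [1] S(add(Z, add(SSSZ, Z)))
  [2] S(add(SSSZ, Z))
  [3] S(S(add(SSZ, Z)))

Answer: after 3 steps: S(S(add(SSZ, Z)))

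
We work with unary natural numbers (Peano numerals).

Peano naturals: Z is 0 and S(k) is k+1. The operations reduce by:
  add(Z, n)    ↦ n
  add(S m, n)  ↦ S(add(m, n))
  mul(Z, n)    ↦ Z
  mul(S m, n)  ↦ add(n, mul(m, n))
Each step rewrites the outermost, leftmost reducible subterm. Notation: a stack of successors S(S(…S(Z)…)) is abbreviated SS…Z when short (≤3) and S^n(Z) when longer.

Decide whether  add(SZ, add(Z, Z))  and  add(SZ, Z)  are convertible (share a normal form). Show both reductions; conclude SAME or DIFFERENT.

Answer: SAME — A ⇓ SZ, B ⇓ SZ

Working:
Term A:
  start: add(SZ, add(Z, Z))
  [1] S(add(Z, add(Z, Z)))
  [2] S(add(Z, Z))
  [3] SZ

Term B:
  start: add(SZ, Z)
  [1] S(add(Z, Z))
  [2] SZ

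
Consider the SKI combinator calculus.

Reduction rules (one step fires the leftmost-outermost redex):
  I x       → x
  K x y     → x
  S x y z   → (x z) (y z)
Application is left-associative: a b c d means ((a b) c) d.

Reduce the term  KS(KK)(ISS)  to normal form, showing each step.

Answer: normal form = S(SS)  (in 2 steps)

Reduction:
  start: KS(KK)(ISS)
  →1  S(ISS)
  →2  S(SS)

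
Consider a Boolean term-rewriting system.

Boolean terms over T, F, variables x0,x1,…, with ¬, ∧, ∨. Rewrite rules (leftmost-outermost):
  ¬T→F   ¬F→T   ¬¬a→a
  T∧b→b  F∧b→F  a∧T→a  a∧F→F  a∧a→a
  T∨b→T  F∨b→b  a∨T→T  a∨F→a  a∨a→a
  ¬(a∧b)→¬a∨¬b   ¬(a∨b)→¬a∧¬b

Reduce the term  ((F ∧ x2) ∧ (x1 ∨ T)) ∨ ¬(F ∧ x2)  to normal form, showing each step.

Answer: normal form = T  (in 6 steps)

Reduction:
  start: ((F ∧ x2) ∧ (x1 ∨ T)) ∨ ¬(F ∧ x2)
  step 1: (F ∧ (x1 ∨ T)) ∨ ¬(F ∧ x2)
  step 2: F ∨ ¬(F ∧ x2)
  step 3: ¬(F ∧ x2)
  step 4: ¬F ∨ ¬x2
  step 5: T ∨ ¬x2
  step 6: T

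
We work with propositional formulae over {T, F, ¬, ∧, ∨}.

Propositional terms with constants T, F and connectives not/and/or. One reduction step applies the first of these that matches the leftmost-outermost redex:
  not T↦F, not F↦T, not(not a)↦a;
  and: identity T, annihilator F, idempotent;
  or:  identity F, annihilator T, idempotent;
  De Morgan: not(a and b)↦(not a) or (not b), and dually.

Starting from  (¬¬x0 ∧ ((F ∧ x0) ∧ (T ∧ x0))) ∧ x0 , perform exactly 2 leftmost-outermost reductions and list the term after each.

Answer: after 2 steps: (x0 ∧ (F ∧ (T ∧ x0))) ∧ x0

Derivation:
  start: (¬¬x0 ∧ ((F ∧ x0) ∧ (T ∧ x0))) ∧ x0
  step 1: (x0 ∧ ((F ∧ x0) ∧ (T ∧ x0))) ∧ x0
  step 2: (x0 ∧ (F ∧ (T ∧ x0))) ∧ x0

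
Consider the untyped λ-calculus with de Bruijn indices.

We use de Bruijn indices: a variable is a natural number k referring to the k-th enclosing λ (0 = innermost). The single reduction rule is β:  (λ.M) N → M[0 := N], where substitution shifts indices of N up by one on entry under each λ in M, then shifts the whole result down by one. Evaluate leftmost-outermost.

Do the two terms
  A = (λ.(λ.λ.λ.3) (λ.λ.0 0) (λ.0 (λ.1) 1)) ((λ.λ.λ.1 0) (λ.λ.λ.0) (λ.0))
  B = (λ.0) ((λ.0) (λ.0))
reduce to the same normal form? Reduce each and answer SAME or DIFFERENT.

Answer: DIFFERENT — A ⇓ λ.λ.0, B ⇓ λ.0

Working:
Term A:
  start: (λ.(λ.λ.λ.3) (λ.λ.0 0) (λ.0 (λ.1) 1)) ((λ.λ.λ.1 0) (λ.λ.λ.0) (λ.0))
  [1] (λ.λ.λ.(λ.λ.λ.1 0) (λ.λ.λ.0) (λ.0)) (λ.λ.0 0) (λ.0 (λ.1) ((λ.λ.λ.1 0) (λ.λ.λ.0) (λ.0)))
  [2] (λ.λ.(λ.λ.λ.1 0) (λ.λ.λ.0) (λ.0)) (λ.0 (λ.1) ((λ.λ.λ.1 0) (λ.λ.λ.0) (λ.0)))
  [3] λ.(λ.λ.λ.1 0) (λ.λ.λ.0) (λ.0)
  [4] λ.(λ.λ.1 0) (λ.0)
  [5] λ.λ.(λ.0) 0
  [6] λ.λ.0

Term B:
  start: (λ.0) ((λ.0) (λ.0))
  [1] (λ.0) (λ.0)
  [2] λ.0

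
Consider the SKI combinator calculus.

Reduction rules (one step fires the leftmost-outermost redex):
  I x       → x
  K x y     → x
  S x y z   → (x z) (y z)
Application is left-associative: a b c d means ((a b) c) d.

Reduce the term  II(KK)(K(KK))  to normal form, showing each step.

Answer: normal form = K  (in 3 steps)

Working:
  start: II(KK)(K(KK))
  →1  I(KK)(K(KK))
  →2  KK(K(KK))
  →3  K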